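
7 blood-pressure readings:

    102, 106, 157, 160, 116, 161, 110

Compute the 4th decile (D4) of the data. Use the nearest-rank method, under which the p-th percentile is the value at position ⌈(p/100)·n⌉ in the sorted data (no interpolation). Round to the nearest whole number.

110

Sorted: 102, 106, 110, 116, 157, 160, 161.
n = 7.
Position = ⌈40/100 · 7⌉ = ⌈2.8⌉ = 3.
The value at rank 3 is 110.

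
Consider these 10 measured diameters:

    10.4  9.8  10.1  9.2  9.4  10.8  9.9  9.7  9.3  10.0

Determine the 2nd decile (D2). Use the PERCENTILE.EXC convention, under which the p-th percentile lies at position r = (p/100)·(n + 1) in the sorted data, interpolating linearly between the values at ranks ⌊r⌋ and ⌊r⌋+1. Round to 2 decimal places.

Sorted: 9.2, 9.3, 9.4, 9.7, 9.8, 9.9, 10.0, 10.1, 10.4, 10.8.
n = 10.
r = (20/100)·(10 + 1) = 2.2.
Rank 2 is 9.3 and rank 3 is 9.4.
Interpolate: 9.3 + 0.2·(9.4 − 9.3) = 9.3 + 0.2·0.1 = 9.32.

9.32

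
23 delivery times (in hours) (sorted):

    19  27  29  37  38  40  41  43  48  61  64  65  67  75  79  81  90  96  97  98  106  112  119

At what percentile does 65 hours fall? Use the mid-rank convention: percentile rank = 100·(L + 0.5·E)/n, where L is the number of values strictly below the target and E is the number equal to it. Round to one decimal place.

Count below 65: L = 11; count equal: E = 1; n = 23.
Percentile rank = 100·(11 + 0.5·1)/23 = 100·11.5/23 = 50.

50.0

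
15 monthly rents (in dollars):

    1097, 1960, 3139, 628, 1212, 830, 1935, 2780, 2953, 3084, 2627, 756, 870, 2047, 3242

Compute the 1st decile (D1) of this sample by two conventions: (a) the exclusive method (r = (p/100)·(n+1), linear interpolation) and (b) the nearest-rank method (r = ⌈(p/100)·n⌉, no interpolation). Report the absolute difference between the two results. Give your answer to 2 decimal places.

51.20

Sorted: 628, 756, 830, 870, 1097, 1212, 1935, 1960, 2047, 2627, 2780, 2953, 3084, 3139, 3242.
n = 15.
(a) r = 1.6; between ranks 1 (628) and 2 (756): 704.8.
(b) the nearest-rank method: rank 2 → 756.
|704.8 − 756| = 51.2.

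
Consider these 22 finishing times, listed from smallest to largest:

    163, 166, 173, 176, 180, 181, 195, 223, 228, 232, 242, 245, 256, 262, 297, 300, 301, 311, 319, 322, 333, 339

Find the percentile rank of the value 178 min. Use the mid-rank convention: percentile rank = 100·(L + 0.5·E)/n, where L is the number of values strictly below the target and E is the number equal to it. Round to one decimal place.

18.2

Count below 178: L = 4; count equal: E = 0; n = 22.
Percentile rank = 100·(4 + 0.5·0)/22 = 100·4/22 = 18.18.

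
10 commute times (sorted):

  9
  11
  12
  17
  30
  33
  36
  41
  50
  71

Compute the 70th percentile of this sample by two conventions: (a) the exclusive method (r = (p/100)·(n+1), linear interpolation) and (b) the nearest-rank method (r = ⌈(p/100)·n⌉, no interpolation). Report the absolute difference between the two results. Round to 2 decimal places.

3.50

n = 10.
(a) r = 7.7; between ranks 7 (36) and 8 (41): 39.5.
(b) the nearest-rank method: rank 7 → 36.
|39.5 − 36| = 3.5.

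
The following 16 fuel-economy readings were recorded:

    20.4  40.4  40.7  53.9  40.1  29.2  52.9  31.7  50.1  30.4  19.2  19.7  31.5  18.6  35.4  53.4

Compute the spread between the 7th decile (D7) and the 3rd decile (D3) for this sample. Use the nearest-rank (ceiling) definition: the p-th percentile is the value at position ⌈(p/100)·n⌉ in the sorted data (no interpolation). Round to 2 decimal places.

Sorted: 18.6, 19.2, 19.7, 20.4, 29.2, 30.4, 31.5, 31.7, 35.4, 40.1, 40.4, 40.7, 50.1, 52.9, 53.4, 53.9.
n = 16.
P30: rank ⌈30/100·16⌉ = 5 → 29.2.
P70: rank ⌈70/100·16⌉ = 12 → 40.7.
Difference: 40.7 − 29.2 = 11.5.

11.50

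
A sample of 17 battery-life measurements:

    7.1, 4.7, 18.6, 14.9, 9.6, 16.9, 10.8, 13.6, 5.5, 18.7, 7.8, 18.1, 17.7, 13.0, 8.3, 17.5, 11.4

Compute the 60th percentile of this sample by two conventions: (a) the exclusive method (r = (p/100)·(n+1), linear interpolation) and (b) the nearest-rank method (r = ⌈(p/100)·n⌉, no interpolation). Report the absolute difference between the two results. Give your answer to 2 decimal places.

Sorted: 4.7, 5.5, 7.1, 7.8, 8.3, 9.6, 10.8, 11.4, 13.0, 13.6, 14.9, 16.9, 17.5, 17.7, 18.1, 18.6, 18.7.
n = 17.
(a) r = 10.8; between ranks 10 (13.6) and 11 (14.9): 14.64.
(b) the nearest-rank method: rank 11 → 14.9.
|14.64 − 14.9| = 0.26.

0.26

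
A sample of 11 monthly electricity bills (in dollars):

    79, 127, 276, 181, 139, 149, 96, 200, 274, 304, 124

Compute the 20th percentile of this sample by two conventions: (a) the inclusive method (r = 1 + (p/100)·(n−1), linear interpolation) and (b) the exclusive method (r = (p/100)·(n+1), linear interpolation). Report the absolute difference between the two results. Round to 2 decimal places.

16.80

Sorted: 79, 96, 124, 127, 139, 149, 181, 200, 274, 276, 304.
n = 11.
(a) r = 3 → value at rank 3 = 124.
(b) r = 2.4; between ranks 2 (96) and 3 (124): 107.2.
|124 − 107.2| = 16.8.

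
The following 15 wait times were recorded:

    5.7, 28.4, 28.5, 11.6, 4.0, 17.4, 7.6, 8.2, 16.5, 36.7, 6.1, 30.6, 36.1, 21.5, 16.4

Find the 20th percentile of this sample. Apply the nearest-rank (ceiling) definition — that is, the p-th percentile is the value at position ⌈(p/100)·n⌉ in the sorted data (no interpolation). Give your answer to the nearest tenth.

6.1

Sorted: 4.0, 5.7, 6.1, 7.6, 8.2, 11.6, 16.4, 16.5, 17.4, 21.5, 28.4, 28.5, 30.6, 36.1, 36.7.
n = 15.
Position = ⌈20/100 · 15⌉ = ⌈3⌉ = 3.
The value at rank 3 is 6.1.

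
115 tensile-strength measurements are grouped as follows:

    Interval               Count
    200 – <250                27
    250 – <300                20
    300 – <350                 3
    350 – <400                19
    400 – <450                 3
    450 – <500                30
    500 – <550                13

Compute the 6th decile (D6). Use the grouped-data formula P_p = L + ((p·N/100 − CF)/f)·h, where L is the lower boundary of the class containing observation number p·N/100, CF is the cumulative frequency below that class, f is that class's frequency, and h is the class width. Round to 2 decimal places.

400.00

N = 115; target position k = 60/100 · 115 = 69.
Cumulative frequencies: 27, 47, 50, 69, 72, 102, 115.
Observation 69 falls in the class 350 – <400.
L = 350, CF = 50, f = 19, h = 50.
P60 = 350 + ((69 − 50)/19)·50 = 350 + 50 = 400.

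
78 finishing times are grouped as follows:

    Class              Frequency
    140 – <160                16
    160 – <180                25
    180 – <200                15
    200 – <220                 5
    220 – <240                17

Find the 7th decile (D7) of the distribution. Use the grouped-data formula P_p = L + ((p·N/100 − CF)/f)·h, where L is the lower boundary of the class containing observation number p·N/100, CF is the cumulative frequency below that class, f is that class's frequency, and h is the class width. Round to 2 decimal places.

198.13

N = 78; target position k = 70/100 · 78 = 54.6.
Cumulative frequencies: 16, 41, 56, 61, 78.
Observation 54.6 falls in the class 180 – <200.
L = 180, CF = 41, f = 15, h = 20.
P70 = 180 + ((54.6 − 41)/15)·20 = 180 + 18.1333 = 198.133.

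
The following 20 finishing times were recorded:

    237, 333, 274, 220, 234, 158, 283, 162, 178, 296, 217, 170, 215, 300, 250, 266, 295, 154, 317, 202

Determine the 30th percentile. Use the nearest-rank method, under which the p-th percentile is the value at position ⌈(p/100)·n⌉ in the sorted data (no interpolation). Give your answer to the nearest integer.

Sorted: 154, 158, 162, 170, 178, 202, 215, 217, 220, 234, 237, 250, 266, 274, 283, 295, 296, 300, 317, 333.
n = 20.
Position = ⌈30/100 · 20⌉ = ⌈6⌉ = 6.
The value at rank 6 is 202.

202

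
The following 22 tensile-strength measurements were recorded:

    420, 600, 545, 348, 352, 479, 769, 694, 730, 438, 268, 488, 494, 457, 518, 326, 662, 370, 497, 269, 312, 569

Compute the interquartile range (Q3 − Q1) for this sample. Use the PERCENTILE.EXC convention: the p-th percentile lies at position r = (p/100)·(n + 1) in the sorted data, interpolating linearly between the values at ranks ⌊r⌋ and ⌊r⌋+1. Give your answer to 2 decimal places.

Sorted: 268, 269, 312, 326, 348, 352, 370, 420, 438, 457, 479, 488, 494, 497, 518, 545, 569, 600, 662, 694, 730, 769.
n = 22.
P25: r = 5.75; ranks 5–6 are 348, 352; interpolating gives 351.
P75: r = 17.25; ranks 17–18 are 569, 600; interpolating gives 576.75.
Difference: 576.75 − 351 = 225.75.

225.75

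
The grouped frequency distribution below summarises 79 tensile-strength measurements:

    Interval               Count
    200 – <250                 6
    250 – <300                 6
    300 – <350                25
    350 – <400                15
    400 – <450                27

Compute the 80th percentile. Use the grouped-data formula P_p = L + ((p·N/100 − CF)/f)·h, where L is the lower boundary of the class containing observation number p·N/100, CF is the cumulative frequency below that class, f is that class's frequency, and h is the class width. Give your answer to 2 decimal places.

N = 79; target position k = 80/100 · 79 = 63.2.
Cumulative frequencies: 6, 12, 37, 52, 79.
Observation 63.2 falls in the class 400 – <450.
L = 400, CF = 52, f = 27, h = 50.
P80 = 400 + ((63.2 − 52)/27)·50 = 400 + 20.7407 = 420.741.

420.74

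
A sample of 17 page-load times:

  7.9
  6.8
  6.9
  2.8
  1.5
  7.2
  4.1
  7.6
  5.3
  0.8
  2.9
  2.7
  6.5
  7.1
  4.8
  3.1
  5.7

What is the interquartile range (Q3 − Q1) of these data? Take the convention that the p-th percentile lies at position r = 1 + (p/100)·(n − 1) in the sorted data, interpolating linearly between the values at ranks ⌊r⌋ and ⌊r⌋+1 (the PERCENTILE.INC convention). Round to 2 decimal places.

Sorted: 0.8, 1.5, 2.7, 2.8, 2.9, 3.1, 4.1, 4.8, 5.3, 5.7, 6.5, 6.8, 6.9, 7.1, 7.2, 7.6, 7.9.
n = 17.
P25: r = 5 (integer) → 2.9.
P75: r = 13 (integer) → 6.9.
Difference: 6.9 − 2.9 = 4.

4.00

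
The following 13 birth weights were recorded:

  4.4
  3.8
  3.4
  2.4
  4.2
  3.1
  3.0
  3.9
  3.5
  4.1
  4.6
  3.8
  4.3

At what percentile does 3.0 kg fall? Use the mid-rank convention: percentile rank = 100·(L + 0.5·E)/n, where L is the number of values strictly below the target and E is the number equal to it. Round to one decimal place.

11.5

Sorted: 2.4, 3.0, 3.1, 3.4, 3.5, 3.8, 3.8, 3.9, 4.1, 4.2, 4.3, 4.4, 4.6.
Count below 3.0: L = 1; count equal: E = 1; n = 13.
Percentile rank = 100·(1 + 0.5·1)/13 = 100·1.5/13 = 11.54.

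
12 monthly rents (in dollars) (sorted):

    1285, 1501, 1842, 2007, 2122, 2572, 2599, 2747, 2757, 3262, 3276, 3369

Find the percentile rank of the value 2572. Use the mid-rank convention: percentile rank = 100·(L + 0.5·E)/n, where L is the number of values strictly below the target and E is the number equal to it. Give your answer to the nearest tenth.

45.8

Count below 2572: L = 5; count equal: E = 1; n = 12.
Percentile rank = 100·(5 + 0.5·1)/12 = 100·5.5/12 = 45.83.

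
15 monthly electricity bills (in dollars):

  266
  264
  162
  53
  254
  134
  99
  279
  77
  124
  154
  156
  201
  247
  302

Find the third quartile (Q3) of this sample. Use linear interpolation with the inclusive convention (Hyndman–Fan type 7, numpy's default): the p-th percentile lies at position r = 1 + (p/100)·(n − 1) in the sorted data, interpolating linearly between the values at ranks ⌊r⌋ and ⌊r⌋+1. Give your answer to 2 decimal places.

Sorted: 53, 77, 99, 124, 134, 154, 156, 162, 201, 247, 254, 264, 266, 279, 302.
n = 15.
r = 1 + (75/100)·(15 − 1) = 1 + 10.5 = 11.5.
Rank 11 is 254 and rank 12 is 264.
Interpolate: 254 + 0.5·(264 − 254) = 254 + 0.5·10 = 259.

259.00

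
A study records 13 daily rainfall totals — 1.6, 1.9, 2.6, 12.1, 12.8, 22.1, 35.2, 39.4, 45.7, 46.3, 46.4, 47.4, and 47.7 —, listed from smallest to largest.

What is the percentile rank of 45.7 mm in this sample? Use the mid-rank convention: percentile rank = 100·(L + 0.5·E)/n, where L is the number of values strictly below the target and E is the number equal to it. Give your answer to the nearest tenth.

Count below 45.7: L = 8; count equal: E = 1; n = 13.
Percentile rank = 100·(8 + 0.5·1)/13 = 100·8.5/13 = 65.38.

65.4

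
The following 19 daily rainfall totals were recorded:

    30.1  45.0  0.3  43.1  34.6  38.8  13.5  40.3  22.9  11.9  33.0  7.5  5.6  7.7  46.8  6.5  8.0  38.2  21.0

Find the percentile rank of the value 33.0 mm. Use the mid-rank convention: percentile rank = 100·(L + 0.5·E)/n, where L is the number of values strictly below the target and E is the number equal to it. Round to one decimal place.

60.5

Sorted: 0.3, 5.6, 6.5, 7.5, 7.7, 8.0, 11.9, 13.5, 21.0, 22.9, 30.1, 33.0, 34.6, 38.2, 38.8, 40.3, 43.1, 45.0, 46.8.
Count below 33.0: L = 11; count equal: E = 1; n = 19.
Percentile rank = 100·(11 + 0.5·1)/19 = 100·11.5/19 = 60.53.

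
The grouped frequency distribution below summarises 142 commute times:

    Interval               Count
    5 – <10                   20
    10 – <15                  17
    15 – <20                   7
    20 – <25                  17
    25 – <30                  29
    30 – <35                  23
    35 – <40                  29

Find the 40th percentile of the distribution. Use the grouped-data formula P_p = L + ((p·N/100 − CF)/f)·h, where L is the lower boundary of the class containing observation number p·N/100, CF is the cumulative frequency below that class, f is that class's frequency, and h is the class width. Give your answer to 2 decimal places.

23.76

N = 142; target position k = 40/100 · 142 = 56.8.
Cumulative frequencies: 20, 37, 44, 61, 90, 113, 142.
Observation 56.8 falls in the class 20 – <25.
L = 20, CF = 44, f = 17, h = 5.
P40 = 20 + ((56.8 − 44)/17)·5 = 20 + 3.76471 = 23.7647.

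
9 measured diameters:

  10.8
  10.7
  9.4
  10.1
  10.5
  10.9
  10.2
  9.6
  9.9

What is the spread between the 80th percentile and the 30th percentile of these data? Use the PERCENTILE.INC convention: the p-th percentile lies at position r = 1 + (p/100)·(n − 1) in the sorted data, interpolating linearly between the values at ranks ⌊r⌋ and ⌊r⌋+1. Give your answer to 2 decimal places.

Sorted: 9.4, 9.6, 9.9, 10.1, 10.2, 10.5, 10.7, 10.8, 10.9.
n = 9.
P30: r = 3.4; ranks 3–4 are 9.9, 10.1; interpolating gives 9.98.
P80: r = 7.4; ranks 7–8 are 10.7, 10.8; interpolating gives 10.74.
Difference: 10.74 − 9.98 = 0.76.

0.76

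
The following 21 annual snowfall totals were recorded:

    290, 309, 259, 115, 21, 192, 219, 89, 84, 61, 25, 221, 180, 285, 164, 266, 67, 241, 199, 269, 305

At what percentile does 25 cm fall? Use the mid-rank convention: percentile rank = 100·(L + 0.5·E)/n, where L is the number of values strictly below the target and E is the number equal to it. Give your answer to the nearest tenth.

Sorted: 21, 25, 61, 67, 84, 89, 115, 164, 180, 192, 199, 219, 221, 241, 259, 266, 269, 285, 290, 305, 309.
Count below 25: L = 1; count equal: E = 1; n = 21.
Percentile rank = 100·(1 + 0.5·1)/21 = 100·1.5/21 = 7.143.

7.1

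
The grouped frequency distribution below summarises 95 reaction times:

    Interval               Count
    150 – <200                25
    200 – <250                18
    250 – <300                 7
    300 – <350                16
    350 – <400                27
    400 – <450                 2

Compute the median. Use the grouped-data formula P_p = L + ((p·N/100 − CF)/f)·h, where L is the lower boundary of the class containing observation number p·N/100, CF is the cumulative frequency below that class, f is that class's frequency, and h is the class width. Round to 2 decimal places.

282.14

N = 95; target position k = 50/100 · 95 = 47.5.
Cumulative frequencies: 25, 43, 50, 66, 93, 95.
Observation 47.5 falls in the class 250 – <300.
L = 250, CF = 43, f = 7, h = 50.
P50 = 250 + ((47.5 − 43)/7)·50 = 250 + 32.1429 = 282.143.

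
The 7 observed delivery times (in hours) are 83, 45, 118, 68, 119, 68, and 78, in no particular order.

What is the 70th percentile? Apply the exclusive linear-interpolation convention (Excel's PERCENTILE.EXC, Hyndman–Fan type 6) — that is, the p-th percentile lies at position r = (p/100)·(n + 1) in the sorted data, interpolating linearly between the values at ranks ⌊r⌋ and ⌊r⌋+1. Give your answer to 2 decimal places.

Sorted: 45, 68, 68, 78, 83, 118, 119.
n = 7.
r = (70/100)·(7 + 1) = 5.6.
Rank 5 is 83 and rank 6 is 118.
Interpolate: 83 + 0.6·(118 − 83) = 83 + 0.6·35 = 104.

104.00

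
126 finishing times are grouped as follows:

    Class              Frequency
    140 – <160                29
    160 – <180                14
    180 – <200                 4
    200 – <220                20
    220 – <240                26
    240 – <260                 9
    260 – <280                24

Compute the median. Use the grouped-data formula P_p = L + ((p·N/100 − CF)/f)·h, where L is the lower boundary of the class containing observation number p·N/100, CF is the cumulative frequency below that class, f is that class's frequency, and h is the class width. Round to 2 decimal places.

N = 126; target position k = 50/100 · 126 = 63.
Cumulative frequencies: 29, 43, 47, 67, 93, 102, 126.
Observation 63 falls in the class 200 – <220.
L = 200, CF = 47, f = 20, h = 20.
P50 = 200 + ((63 − 47)/20)·20 = 200 + 16 = 216.

216.00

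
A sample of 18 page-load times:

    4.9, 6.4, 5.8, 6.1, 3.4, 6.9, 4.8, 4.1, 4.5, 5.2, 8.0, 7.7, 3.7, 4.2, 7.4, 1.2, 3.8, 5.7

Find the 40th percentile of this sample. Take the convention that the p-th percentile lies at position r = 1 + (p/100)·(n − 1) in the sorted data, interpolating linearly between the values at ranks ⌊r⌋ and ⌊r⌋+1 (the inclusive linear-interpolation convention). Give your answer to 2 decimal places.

4.74

Sorted: 1.2, 3.4, 3.7, 3.8, 4.1, 4.2, 4.5, 4.8, 4.9, 5.2, 5.7, 5.8, 6.1, 6.4, 6.9, 7.4, 7.7, 8.0.
n = 18.
r = 1 + (40/100)·(18 − 1) = 1 + 6.8 = 7.8.
Rank 7 is 4.5 and rank 8 is 4.8.
Interpolate: 4.5 + 0.8·(4.8 − 4.5) = 4.5 + 0.8·0.3 = 4.74.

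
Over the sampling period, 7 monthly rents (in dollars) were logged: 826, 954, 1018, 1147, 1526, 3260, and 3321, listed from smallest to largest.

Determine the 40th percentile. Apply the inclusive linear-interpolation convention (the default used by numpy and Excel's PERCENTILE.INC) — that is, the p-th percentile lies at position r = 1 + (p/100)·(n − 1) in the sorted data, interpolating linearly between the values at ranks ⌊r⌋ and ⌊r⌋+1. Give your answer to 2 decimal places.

n = 7.
r = 1 + (40/100)·(7 − 1) = 1 + 2.4 = 3.4.
Rank 3 is 1018 and rank 4 is 1147.
Interpolate: 1018 + 0.4·(1147 − 1018) = 1018 + 0.4·129 = 1069.6.

1069.60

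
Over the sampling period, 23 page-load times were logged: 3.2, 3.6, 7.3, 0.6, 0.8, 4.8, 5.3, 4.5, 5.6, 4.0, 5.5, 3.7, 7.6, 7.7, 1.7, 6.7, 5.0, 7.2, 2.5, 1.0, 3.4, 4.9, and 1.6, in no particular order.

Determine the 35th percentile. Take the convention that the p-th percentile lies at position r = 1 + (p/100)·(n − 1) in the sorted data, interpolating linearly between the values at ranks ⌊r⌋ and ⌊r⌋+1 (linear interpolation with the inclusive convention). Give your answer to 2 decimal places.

3.54

Sorted: 0.6, 0.8, 1.0, 1.6, 1.7, 2.5, 3.2, 3.4, 3.6, 3.7, 4.0, 4.5, 4.8, 4.9, 5.0, 5.3, 5.5, 5.6, 6.7, 7.2, 7.3, 7.6, 7.7.
n = 23.
r = 1 + (35/100)·(23 − 1) = 1 + 7.7 = 8.7.
Rank 8 is 3.4 and rank 9 is 3.6.
Interpolate: 3.4 + 0.7·(3.6 − 3.4) = 3.4 + 0.7·0.2 = 3.54.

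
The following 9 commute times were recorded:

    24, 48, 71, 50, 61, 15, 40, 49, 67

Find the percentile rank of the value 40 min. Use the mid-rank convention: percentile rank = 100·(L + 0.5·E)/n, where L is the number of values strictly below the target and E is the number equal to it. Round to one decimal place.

Sorted: 15, 24, 40, 48, 49, 50, 61, 67, 71.
Count below 40: L = 2; count equal: E = 1; n = 9.
Percentile rank = 100·(2 + 0.5·1)/9 = 100·2.5/9 = 27.78.

27.8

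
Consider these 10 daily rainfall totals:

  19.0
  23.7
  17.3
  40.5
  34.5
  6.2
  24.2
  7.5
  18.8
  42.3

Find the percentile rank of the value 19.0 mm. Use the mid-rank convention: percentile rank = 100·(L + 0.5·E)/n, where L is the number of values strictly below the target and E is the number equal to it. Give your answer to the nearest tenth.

Sorted: 6.2, 7.5, 17.3, 18.8, 19.0, 23.7, 24.2, 34.5, 40.5, 42.3.
Count below 19.0: L = 4; count equal: E = 1; n = 10.
Percentile rank = 100·(4 + 0.5·1)/10 = 100·4.5/10 = 45.

45.0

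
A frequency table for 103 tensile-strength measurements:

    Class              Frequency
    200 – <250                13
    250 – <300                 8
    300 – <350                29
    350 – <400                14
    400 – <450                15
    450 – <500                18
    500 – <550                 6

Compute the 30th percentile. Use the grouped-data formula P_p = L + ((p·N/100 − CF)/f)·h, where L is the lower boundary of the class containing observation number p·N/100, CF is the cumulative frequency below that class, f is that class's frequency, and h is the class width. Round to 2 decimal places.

317.07

N = 103; target position k = 30/100 · 103 = 30.9.
Cumulative frequencies: 13, 21, 50, 64, 79, 97, 103.
Observation 30.9 falls in the class 300 – <350.
L = 300, CF = 21, f = 29, h = 50.
P30 = 300 + ((30.9 − 21)/29)·50 = 300 + 17.069 = 317.069.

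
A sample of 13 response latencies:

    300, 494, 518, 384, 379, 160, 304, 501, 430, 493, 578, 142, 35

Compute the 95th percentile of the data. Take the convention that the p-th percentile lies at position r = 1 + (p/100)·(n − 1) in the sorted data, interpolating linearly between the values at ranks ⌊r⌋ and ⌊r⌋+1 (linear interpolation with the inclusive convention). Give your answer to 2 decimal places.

542.00

Sorted: 35, 142, 160, 300, 304, 379, 384, 430, 493, 494, 501, 518, 578.
n = 13.
r = 1 + (95/100)·(13 − 1) = 1 + 11.4 = 12.4.
Rank 12 is 518 and rank 13 is 578.
Interpolate: 518 + 0.4·(578 − 518) = 518 + 0.4·60 = 542.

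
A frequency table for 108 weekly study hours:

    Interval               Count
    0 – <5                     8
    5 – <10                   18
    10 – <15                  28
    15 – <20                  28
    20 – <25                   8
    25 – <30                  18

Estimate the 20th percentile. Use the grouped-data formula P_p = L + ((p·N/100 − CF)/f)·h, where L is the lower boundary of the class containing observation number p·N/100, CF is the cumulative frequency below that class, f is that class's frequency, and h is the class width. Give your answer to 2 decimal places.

8.78

N = 108; target position k = 20/100 · 108 = 21.6.
Cumulative frequencies: 8, 26, 54, 82, 90, 108.
Observation 21.6 falls in the class 5 – <10.
L = 5, CF = 8, f = 18, h = 5.
P20 = 5 + ((21.6 − 8)/18)·5 = 5 + 3.77778 = 8.77778.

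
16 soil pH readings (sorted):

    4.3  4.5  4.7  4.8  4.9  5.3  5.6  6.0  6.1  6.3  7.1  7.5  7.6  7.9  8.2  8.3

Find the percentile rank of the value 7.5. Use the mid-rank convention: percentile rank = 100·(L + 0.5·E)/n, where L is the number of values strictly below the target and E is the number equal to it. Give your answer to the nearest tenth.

71.9

Count below 7.5: L = 11; count equal: E = 1; n = 16.
Percentile rank = 100·(11 + 0.5·1)/16 = 100·11.5/16 = 71.88.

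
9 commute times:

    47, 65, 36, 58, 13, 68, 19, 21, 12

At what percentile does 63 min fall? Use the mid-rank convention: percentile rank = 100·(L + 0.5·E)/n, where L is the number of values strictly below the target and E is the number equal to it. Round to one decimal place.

Sorted: 12, 13, 19, 21, 36, 47, 58, 65, 68.
Count below 63: L = 7; count equal: E = 0; n = 9.
Percentile rank = 100·(7 + 0.5·0)/9 = 100·7/9 = 77.78.

77.8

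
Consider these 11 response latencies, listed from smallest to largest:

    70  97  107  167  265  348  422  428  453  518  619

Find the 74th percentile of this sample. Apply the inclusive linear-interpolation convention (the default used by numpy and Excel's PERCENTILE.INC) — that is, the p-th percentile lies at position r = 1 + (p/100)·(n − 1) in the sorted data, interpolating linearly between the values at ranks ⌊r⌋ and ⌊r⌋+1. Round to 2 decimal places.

n = 11.
r = 1 + (74/100)·(11 − 1) = 1 + 7.4 = 8.4.
Rank 8 is 428 and rank 9 is 453.
Interpolate: 428 + 0.4·(453 − 428) = 428 + 0.4·25 = 438.

438.00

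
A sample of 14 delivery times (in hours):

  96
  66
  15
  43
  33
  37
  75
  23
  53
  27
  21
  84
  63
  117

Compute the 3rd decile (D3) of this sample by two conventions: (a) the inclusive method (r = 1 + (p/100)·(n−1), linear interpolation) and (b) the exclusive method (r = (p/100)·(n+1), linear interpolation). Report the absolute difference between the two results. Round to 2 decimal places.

Sorted: 15, 21, 23, 27, 33, 37, 43, 53, 63, 66, 75, 84, 96, 117.
n = 14.
(a) r = 4.9; between ranks 4 (27) and 5 (33): 32.4.
(b) r = 4.5; between ranks 4 (27) and 5 (33): 30.
|32.4 − 30| = 2.4.

2.40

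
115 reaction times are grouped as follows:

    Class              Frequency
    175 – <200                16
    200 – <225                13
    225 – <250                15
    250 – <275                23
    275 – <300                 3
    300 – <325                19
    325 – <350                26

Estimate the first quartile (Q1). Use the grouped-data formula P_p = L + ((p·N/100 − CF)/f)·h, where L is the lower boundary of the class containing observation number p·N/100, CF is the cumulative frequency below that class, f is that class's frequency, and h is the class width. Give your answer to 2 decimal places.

N = 115; target position k = 25/100 · 115 = 28.75.
Cumulative frequencies: 16, 29, 44, 67, 70, 89, 115.
Observation 28.75 falls in the class 200 – <225.
L = 200, CF = 16, f = 13, h = 25.
P25 = 200 + ((28.75 − 16)/13)·25 = 200 + 24.5192 = 224.519.

224.52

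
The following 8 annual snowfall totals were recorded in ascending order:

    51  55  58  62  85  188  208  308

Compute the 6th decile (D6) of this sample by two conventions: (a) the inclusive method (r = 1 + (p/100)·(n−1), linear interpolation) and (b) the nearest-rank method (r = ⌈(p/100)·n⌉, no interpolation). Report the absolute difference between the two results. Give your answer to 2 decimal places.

20.60

n = 8.
(a) r = 5.2; between ranks 5 (85) and 6 (188): 105.6.
(b) the nearest-rank method: rank 5 → 85.
|105.6 − 85| = 20.6.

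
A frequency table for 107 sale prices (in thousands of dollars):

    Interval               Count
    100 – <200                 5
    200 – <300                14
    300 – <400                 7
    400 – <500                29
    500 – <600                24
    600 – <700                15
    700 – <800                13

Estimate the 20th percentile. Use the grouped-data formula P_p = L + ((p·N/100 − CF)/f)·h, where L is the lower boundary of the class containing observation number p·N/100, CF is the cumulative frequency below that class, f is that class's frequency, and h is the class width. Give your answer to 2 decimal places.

N = 107; target position k = 20/100 · 107 = 21.4.
Cumulative frequencies: 5, 19, 26, 55, 79, 94, 107.
Observation 21.4 falls in the class 300 – <400.
L = 300, CF = 19, f = 7, h = 100.
P20 = 300 + ((21.4 − 19)/7)·100 = 300 + 34.2857 = 334.286.

334.29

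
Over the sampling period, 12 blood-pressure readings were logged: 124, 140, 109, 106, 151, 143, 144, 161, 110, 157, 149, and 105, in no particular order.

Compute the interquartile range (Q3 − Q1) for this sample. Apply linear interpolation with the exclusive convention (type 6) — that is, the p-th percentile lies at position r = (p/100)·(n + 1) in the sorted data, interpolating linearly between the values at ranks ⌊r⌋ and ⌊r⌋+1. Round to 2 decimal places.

41.25

Sorted: 105, 106, 109, 110, 124, 140, 143, 144, 149, 151, 157, 161.
n = 12.
P25: r = 3.25; ranks 3–4 are 109, 110; interpolating gives 109.25.
P75: r = 9.75; ranks 9–10 are 149, 151; interpolating gives 150.5.
Difference: 150.5 − 109.25 = 41.25.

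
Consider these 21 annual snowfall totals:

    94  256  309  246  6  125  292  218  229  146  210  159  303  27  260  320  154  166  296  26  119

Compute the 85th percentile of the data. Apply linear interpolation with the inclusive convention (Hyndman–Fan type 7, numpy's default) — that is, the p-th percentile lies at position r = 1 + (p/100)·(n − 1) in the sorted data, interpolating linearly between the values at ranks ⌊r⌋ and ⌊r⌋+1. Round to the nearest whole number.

296

Sorted: 6, 26, 27, 94, 119, 125, 146, 154, 159, 166, 210, 218, 229, 246, 256, 260, 292, 296, 303, 309, 320.
n = 21.
r = 1 + (85/100)·(21 − 1) = 1 + 17 = 18.
r is an integer, so P85 is the value at rank 18: 296.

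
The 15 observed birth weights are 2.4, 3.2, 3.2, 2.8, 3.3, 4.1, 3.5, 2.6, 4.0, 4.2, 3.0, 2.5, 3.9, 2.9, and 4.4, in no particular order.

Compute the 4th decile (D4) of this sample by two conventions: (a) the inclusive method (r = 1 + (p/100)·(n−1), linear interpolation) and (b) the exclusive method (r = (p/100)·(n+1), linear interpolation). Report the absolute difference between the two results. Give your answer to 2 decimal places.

Sorted: 2.4, 2.5, 2.6, 2.8, 2.9, 3.0, 3.2, 3.2, 3.3, 3.5, 3.9, 4.0, 4.1, 4.2, 4.4.
n = 15.
(a) r = 6.6; between ranks 6 (3.0) and 7 (3.2): 3.12.
(b) r = 6.4; between ranks 6 (3.0) and 7 (3.2): 3.08.
|3.12 − 3.08| = 0.04.

0.04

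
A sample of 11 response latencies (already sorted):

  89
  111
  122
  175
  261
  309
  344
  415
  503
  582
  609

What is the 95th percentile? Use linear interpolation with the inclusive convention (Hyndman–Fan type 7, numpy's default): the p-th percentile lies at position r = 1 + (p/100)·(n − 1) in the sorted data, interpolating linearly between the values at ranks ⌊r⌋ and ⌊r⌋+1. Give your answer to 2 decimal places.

595.50

n = 11.
r = 1 + (95/100)·(11 − 1) = 1 + 9.5 = 10.5.
Rank 10 is 582 and rank 11 is 609.
Interpolate: 582 + 0.5·(609 − 582) = 582 + 0.5·27 = 595.5.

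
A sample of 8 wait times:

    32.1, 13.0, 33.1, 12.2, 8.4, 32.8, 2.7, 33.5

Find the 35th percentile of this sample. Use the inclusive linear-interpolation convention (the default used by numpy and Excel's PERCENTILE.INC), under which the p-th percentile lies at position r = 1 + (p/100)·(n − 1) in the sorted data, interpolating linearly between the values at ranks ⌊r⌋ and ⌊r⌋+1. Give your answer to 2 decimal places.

Sorted: 2.7, 8.4, 12.2, 13.0, 32.1, 32.8, 33.1, 33.5.
n = 8.
r = 1 + (35/100)·(8 − 1) = 1 + 2.45 = 3.45.
Rank 3 is 12.2 and rank 4 is 13.0.
Interpolate: 12.2 + 0.45·(13.0 − 12.2) = 12.2 + 0.45·0.8 = 12.56.

12.56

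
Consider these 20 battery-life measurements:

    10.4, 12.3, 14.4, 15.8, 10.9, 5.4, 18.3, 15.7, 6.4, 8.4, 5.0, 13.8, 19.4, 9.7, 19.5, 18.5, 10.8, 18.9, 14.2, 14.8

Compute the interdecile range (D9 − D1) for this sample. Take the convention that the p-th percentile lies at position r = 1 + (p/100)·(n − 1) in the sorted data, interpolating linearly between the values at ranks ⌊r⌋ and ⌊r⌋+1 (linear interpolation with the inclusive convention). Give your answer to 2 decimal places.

12.65

Sorted: 5.0, 5.4, 6.4, 8.4, 9.7, 10.4, 10.8, 10.9, 12.3, 13.8, 14.2, 14.4, 14.8, 15.7, 15.8, 18.3, 18.5, 18.9, 19.4, 19.5.
n = 20.
P10: r = 2.9; ranks 2–3 are 5.4, 6.4; interpolating gives 6.3.
P90: r = 18.1; ranks 18–19 are 18.9, 19.4; interpolating gives 18.95.
Difference: 18.95 − 6.3 = 12.65.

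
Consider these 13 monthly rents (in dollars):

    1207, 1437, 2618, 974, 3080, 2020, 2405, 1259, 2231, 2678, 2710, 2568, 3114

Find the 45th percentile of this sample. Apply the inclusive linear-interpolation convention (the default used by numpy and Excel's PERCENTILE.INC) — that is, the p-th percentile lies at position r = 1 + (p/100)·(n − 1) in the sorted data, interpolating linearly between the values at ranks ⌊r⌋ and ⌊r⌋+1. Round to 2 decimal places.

2300.60

Sorted: 974, 1207, 1259, 1437, 2020, 2231, 2405, 2568, 2618, 2678, 2710, 3080, 3114.
n = 13.
r = 1 + (45/100)·(13 − 1) = 1 + 5.4 = 6.4.
Rank 6 is 2231 and rank 7 is 2405.
Interpolate: 2231 + 0.4·(2405 − 2231) = 2231 + 0.4·174 = 2300.6.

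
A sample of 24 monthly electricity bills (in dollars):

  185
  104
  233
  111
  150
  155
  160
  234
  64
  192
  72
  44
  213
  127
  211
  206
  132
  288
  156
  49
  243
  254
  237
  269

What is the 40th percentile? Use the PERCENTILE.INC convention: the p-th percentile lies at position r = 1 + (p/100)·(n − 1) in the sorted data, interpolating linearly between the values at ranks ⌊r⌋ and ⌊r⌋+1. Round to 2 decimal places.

155.20

Sorted: 44, 49, 64, 72, 104, 111, 127, 132, 150, 155, 156, 160, 185, 192, 206, 211, 213, 233, 234, 237, 243, 254, 269, 288.
n = 24.
r = 1 + (40/100)·(24 − 1) = 1 + 9.2 = 10.2.
Rank 10 is 155 and rank 11 is 156.
Interpolate: 155 + 0.2·(156 − 155) = 155 + 0.2·1 = 155.2.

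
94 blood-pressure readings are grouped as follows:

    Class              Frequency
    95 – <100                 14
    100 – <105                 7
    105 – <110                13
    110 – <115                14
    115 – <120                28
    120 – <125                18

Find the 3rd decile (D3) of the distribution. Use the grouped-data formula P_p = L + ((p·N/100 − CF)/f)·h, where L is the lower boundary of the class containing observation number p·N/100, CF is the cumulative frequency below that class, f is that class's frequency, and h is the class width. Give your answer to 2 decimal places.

N = 94; target position k = 30/100 · 94 = 28.2.
Cumulative frequencies: 14, 21, 34, 48, 76, 94.
Observation 28.2 falls in the class 105 – <110.
L = 105, CF = 21, f = 13, h = 5.
P30 = 105 + ((28.2 − 21)/13)·5 = 105 + 2.76923 = 107.769.

107.77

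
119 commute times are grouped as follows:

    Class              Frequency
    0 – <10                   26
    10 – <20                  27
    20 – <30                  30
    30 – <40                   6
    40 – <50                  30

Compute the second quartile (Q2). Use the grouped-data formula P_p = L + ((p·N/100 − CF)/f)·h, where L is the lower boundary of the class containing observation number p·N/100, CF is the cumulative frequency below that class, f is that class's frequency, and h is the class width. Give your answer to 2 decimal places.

22.17

N = 119; target position k = 50/100 · 119 = 59.5.
Cumulative frequencies: 26, 53, 83, 89, 119.
Observation 59.5 falls in the class 20 – <30.
L = 20, CF = 53, f = 30, h = 10.
P50 = 20 + ((59.5 − 53)/30)·10 = 20 + 2.16667 = 22.1667.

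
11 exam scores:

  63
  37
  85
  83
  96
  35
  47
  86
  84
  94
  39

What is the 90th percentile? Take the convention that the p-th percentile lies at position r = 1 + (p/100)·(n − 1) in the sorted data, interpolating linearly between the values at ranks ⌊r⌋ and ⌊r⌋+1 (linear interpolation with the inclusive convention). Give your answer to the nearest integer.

Sorted: 35, 37, 39, 47, 63, 83, 84, 85, 86, 94, 96.
n = 11.
r = 1 + (90/100)·(11 − 1) = 1 + 9 = 10.
r is an integer, so P90 is the value at rank 10: 94.

94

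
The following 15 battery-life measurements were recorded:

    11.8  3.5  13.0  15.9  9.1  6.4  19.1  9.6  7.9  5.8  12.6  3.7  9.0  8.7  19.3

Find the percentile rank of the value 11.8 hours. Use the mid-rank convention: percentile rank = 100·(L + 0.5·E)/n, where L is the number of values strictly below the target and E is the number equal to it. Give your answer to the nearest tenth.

63.3

Sorted: 3.5, 3.7, 5.8, 6.4, 7.9, 8.7, 9.0, 9.1, 9.6, 11.8, 12.6, 13.0, 15.9, 19.1, 19.3.
Count below 11.8: L = 9; count equal: E = 1; n = 15.
Percentile rank = 100·(9 + 0.5·1)/15 = 100·9.5/15 = 63.33.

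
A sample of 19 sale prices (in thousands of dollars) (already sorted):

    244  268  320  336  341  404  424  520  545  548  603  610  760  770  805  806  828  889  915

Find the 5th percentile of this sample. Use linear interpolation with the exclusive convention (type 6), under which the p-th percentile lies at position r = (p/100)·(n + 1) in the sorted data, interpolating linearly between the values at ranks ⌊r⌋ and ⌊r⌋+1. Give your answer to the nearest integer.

244

n = 19.
r = (5/100)·(19 + 1) = 1.
r is an integer, so P5 is the value at rank 1: 244.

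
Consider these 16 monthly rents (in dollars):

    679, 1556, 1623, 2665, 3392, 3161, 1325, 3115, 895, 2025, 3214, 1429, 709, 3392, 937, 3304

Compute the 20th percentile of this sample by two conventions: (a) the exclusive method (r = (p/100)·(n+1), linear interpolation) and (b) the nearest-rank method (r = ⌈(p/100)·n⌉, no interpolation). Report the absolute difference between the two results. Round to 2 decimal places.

Sorted: 679, 709, 895, 937, 1325, 1429, 1556, 1623, 2025, 2665, 3115, 3161, 3214, 3304, 3392, 3392.
n = 16.
(a) r = 3.4; between ranks 3 (895) and 4 (937): 911.8.
(b) the nearest-rank method: rank 4 → 937.
|911.8 − 937| = 25.2.

25.20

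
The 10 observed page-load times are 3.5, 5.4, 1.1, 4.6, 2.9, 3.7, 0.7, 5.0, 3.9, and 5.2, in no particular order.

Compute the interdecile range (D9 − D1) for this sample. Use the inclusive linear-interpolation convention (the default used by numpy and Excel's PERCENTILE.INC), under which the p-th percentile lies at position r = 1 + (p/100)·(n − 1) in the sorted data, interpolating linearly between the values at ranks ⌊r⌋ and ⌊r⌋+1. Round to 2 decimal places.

4.16

Sorted: 0.7, 1.1, 2.9, 3.5, 3.7, 3.9, 4.6, 5.0, 5.2, 5.4.
n = 10.
P10: r = 1.9; ranks 1–2 are 0.7, 1.1; interpolating gives 1.06.
P90: r = 9.1; ranks 9–10 are 5.2, 5.4; interpolating gives 5.22.
Difference: 5.22 − 1.06 = 4.16.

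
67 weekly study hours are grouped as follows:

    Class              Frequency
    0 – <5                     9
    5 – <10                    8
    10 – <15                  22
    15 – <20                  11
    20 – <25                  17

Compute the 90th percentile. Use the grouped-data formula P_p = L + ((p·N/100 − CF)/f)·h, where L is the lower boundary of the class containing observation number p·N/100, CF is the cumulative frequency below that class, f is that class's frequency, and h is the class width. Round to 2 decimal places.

N = 67; target position k = 90/100 · 67 = 60.3.
Cumulative frequencies: 9, 17, 39, 50, 67.
Observation 60.3 falls in the class 20 – <25.
L = 20, CF = 50, f = 17, h = 5.
P90 = 20 + ((60.3 − 50)/17)·5 = 20 + 3.02941 = 23.0294.

23.03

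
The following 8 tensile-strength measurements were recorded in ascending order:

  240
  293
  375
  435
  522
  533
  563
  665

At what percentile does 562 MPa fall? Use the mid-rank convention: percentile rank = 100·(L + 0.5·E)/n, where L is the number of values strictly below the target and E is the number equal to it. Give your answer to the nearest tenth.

75.0

Count below 562: L = 6; count equal: E = 0; n = 8.
Percentile rank = 100·(6 + 0.5·0)/8 = 100·6/8 = 75.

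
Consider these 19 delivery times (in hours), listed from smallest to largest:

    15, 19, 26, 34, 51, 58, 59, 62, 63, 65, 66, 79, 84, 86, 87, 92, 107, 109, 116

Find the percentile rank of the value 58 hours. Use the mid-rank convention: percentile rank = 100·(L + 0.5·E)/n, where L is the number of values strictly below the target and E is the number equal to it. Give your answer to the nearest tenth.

28.9

Count below 58: L = 5; count equal: E = 1; n = 19.
Percentile rank = 100·(5 + 0.5·1)/19 = 100·5.5/19 = 28.95.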